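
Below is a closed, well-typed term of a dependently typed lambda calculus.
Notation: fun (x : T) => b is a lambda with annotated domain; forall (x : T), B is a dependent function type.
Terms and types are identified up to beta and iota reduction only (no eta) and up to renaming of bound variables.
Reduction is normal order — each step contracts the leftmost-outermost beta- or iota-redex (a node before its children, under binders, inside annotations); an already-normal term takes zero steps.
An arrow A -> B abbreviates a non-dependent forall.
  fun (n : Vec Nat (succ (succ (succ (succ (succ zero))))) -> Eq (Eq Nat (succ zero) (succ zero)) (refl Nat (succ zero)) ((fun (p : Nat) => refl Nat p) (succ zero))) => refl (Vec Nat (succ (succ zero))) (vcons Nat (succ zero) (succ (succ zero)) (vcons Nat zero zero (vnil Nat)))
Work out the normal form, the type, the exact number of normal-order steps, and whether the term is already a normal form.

reduced normal form:
  fun (n : Vec Nat (succ (succ (succ (succ (succ zero))))) -> Eq (Eq Nat (succ zero) (succ zero)) (refl Nat (succ zero)) (refl Nat (succ zero))) => refl (Vec Nat (succ (succ zero))) (vcons Nat (succ zero) (succ (succ zero)) (vcons Nat zero zero (vnil Nat)))
inferred type:
  (Vec Nat (succ (succ (succ (succ (succ zero))))) -> Eq (Eq Nat (succ zero) (succ zero)) (refl Nat (succ zero)) (refl Nat (succ zero))) -> Eq (Vec Nat (succ (succ zero))) (vcons Nat (succ zero) (succ (succ zero)) (vcons Nat zero zero (vnil Nat))) (vcons Nat (succ zero) (succ (succ zero)) (vcons Nat zero zero (vnil Nat)))
reduction steps (normal order): 1
already normal: no
first redex: a beta-redex


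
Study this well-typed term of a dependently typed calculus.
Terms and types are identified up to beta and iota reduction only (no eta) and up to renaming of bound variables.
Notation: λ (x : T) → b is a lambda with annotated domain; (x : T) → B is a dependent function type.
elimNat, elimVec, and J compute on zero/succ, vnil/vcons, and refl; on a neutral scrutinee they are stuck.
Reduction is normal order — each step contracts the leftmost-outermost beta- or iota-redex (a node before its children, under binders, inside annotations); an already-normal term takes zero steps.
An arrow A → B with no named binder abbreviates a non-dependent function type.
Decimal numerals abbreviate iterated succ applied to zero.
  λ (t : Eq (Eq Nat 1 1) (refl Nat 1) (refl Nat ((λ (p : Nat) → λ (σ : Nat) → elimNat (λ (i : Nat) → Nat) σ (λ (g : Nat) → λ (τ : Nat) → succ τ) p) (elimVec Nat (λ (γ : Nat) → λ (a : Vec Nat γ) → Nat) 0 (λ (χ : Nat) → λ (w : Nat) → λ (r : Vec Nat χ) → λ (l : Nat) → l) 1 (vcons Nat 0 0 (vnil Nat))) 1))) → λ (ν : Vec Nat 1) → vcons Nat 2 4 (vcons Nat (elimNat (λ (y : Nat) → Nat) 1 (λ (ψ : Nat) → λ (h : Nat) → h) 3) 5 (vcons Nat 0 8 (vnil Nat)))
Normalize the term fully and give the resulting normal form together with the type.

resulting normal form:
  λ (t : Eq (Eq Nat 1 1) (refl Nat 1) (refl Nat 1)) → λ (p : Vec Nat 1) → vcons Nat 2 4 (vcons Nat 1 5 (vcons Nat 0 8 (vnil Nat)))
inferred type:
  Eq (Eq Nat 1 1) (refl Nat 1) (refl Nat 1) → Vec Nat 1 → Vec Nat 3
observation: reduction starts at a beta-redex, and 19 normal-order steps reach the normal form.


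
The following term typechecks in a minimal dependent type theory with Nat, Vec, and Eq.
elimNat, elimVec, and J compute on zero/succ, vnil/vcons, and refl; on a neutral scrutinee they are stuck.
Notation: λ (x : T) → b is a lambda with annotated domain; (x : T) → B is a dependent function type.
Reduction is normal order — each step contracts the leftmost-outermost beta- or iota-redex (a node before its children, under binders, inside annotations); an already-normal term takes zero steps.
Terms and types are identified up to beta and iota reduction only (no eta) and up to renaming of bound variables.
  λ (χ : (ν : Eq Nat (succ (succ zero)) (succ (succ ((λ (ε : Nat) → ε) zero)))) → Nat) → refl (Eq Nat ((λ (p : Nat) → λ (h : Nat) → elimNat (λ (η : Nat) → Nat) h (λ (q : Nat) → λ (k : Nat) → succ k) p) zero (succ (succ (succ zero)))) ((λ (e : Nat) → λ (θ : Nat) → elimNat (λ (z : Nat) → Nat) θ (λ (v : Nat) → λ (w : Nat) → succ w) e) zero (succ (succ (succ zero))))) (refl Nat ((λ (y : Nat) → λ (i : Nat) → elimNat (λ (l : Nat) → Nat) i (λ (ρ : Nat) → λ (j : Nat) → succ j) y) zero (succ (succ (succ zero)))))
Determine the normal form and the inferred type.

resulting normal form:
  λ (χ : (ν : Eq Nat (succ (succ zero)) (succ (succ zero))) → Nat) → refl (Eq Nat (succ (succ (succ zero))) (succ (succ (succ zero)))) (refl Nat (succ (succ (succ zero))))
the term's type:
  (χ : (ν : Eq Nat (succ (succ zero)) (succ (succ zero))) → Nat) → Eq (Eq Nat (succ (succ (succ zero))) (succ (succ (succ zero)))) (refl Nat (succ (succ (succ zero)))) (refl Nat (succ (succ (succ zero))))


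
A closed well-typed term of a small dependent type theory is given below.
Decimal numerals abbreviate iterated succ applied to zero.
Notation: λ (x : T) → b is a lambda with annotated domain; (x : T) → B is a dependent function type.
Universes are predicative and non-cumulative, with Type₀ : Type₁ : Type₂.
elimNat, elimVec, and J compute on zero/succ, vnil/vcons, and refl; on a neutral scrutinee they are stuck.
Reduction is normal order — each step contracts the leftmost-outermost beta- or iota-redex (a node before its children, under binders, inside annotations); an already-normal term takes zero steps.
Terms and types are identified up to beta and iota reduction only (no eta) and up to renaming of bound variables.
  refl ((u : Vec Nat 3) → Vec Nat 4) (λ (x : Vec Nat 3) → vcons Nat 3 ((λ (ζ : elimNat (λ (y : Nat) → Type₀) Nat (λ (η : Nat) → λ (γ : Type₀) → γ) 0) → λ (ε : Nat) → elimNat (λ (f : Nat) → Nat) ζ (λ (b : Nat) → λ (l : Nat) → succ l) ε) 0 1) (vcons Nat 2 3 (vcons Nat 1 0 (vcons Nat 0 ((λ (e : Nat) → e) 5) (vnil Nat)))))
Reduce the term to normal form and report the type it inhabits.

resulting normal form:
  refl ((u : Vec Nat 3) → Vec Nat 4) (λ (x : Vec Nat 3) → vcons Nat 3 1 (vcons Nat 2 3 (vcons Nat 1 0 (vcons Nat 0 5 (vnil Nat)))))
type:
  Eq ((u : Vec Nat 3) → Vec Nat 4) (λ (x : Vec Nat 3) → vcons Nat 3 1 (vcons Nat 2 3 (vcons Nat 1 0 (vcons Nat 0 5 (vnil Nat))))) (λ (ζ : Vec Nat 3) → vcons Nat 3 1 (vcons Nat 2 3 (vcons Nat 1 0 (vcons Nat 0 5 (vnil Nat)))))


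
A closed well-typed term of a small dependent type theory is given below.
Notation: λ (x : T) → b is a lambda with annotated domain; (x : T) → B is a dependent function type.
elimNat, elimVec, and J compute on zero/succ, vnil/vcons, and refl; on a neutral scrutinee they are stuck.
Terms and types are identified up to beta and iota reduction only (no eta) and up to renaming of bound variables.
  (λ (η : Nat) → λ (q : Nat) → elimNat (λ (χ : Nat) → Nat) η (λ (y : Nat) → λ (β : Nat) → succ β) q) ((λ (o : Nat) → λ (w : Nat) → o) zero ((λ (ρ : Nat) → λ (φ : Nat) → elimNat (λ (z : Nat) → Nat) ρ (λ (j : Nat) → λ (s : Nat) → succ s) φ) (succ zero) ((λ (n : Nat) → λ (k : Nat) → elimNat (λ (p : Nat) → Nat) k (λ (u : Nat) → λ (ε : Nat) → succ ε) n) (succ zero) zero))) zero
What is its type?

type:
  Nat


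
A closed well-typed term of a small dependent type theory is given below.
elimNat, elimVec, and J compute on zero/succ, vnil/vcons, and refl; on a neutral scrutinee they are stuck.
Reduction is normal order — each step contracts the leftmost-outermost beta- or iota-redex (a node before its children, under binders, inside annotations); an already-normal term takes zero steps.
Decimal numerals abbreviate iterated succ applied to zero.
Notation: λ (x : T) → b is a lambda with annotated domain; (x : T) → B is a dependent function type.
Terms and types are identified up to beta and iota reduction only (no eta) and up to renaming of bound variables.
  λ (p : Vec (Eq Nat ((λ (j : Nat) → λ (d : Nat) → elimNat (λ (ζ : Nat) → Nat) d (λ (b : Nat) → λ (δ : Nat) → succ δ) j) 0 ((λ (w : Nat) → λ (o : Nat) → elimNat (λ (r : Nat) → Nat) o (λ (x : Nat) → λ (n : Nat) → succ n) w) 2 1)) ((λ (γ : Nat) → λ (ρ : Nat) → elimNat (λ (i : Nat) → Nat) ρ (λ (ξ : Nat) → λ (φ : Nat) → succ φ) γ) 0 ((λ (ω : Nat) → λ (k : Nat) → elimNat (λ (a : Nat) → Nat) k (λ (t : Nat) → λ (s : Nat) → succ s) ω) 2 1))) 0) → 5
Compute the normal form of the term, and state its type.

normal form:
  λ (p : Vec (Eq Nat 3 3) 0) → 5
the term's type:
  (p : Vec (Eq Nat 3 3) 0) → Nat
observation: the term reaches its normal form after 24 normal-order steps.


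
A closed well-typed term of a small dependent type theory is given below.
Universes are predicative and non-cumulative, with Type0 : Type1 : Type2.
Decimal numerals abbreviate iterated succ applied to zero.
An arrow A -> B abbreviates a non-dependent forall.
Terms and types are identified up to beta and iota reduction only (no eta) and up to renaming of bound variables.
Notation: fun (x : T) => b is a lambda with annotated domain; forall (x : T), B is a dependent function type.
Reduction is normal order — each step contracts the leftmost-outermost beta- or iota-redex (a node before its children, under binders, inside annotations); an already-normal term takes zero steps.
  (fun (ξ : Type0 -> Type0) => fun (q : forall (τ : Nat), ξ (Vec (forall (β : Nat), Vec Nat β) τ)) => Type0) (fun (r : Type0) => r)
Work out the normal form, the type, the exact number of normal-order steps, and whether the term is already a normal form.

reduced normal form:
  fun (ξ : forall (q : Nat), Vec (forall (τ : Nat), Vec Nat τ) q) => Type0
the term's type:
  (forall (ξ : Nat), Vec (forall (q : Nat), Vec Nat q) ξ) -> Type1
reduction steps (normal order): 2
term was already normal: no
first redex: a beta-redex


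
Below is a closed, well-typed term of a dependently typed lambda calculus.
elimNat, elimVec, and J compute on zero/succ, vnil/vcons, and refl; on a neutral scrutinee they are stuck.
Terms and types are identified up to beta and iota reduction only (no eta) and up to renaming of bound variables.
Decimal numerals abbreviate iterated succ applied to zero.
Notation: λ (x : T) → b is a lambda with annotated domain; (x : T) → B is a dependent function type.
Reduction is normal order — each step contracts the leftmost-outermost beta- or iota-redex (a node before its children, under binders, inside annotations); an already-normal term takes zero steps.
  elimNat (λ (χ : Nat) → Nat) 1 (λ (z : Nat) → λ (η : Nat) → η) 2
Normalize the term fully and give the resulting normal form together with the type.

normal form:
  1
type:
  Nat
observation: contracting an elimNat iota-redex first, the term normalizes in 7 steps.


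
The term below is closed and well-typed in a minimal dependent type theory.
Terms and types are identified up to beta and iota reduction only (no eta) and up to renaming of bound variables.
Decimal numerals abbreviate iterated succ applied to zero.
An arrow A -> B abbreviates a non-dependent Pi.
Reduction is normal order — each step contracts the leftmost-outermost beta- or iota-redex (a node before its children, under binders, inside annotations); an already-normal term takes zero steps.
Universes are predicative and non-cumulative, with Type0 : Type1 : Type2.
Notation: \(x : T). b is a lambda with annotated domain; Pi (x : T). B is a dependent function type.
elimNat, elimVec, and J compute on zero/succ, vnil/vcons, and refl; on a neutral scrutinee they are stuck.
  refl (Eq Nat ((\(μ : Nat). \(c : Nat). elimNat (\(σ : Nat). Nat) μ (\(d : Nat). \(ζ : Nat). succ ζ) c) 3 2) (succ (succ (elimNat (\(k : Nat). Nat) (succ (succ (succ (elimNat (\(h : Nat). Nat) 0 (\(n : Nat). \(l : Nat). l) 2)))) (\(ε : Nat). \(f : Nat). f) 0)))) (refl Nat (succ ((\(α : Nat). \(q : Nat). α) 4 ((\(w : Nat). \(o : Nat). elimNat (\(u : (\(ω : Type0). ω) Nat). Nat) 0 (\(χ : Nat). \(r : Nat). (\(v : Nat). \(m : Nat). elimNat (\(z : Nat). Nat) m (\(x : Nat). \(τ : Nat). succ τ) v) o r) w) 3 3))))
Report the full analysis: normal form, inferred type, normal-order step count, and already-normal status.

normal form:
  refl (Eq Nat 5 5) (refl Nat 5)
type:
  Eq (Eq Nat 5 5) (refl Nat 5) (refl Nat 5)
normal-order step count: 19
already normal: no
first redex: a beta-redex


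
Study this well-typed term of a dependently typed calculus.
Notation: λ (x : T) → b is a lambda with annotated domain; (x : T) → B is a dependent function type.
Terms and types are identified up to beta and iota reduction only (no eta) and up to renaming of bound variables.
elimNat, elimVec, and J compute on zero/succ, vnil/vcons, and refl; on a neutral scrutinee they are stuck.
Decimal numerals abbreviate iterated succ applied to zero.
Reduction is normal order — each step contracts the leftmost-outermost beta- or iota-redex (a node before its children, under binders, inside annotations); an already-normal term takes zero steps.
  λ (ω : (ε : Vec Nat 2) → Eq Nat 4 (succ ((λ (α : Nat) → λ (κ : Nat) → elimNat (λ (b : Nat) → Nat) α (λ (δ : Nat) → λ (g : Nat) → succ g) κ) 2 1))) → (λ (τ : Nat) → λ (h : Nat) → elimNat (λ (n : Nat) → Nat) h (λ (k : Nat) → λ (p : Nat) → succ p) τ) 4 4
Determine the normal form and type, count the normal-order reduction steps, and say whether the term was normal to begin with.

resulting normal form:
  λ (ω : (ε : Vec Nat 2) → Eq Nat 4 4) → 8
inferred type:
  (ω : (ε : Vec Nat 2) → Eq Nat 4 4) → Nat
reduction steps (normal order): 21
already normal: no
first contracted redex: a beta-redex


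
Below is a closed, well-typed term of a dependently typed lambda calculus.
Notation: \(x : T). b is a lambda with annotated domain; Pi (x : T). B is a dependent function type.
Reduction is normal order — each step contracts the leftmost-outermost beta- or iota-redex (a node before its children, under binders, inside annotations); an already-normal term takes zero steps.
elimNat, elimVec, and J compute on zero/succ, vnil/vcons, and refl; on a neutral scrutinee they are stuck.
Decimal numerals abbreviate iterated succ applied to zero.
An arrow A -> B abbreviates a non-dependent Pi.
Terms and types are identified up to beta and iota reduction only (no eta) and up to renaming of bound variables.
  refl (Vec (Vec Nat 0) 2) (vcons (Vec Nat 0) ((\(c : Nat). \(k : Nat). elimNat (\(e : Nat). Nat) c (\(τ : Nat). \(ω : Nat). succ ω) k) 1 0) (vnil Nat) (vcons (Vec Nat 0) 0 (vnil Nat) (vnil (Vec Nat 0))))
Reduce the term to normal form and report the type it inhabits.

normal form:
  refl (Vec (Vec Nat 0) 2) (vcons (Vec Nat 0) 1 (vnil Nat) (vcons (Vec Nat 0) 0 (vnil Nat) (vnil (Vec Nat 0))))
inferred type:
  Eq (Vec (Vec Nat 0) 2) (vcons (Vec Nat 0) 1 (vnil Nat) (vcons (Vec Nat 0) 0 (vnil Nat) (vnil (Vec Nat 0)))) (vcons (Vec Nat 0) 1 (vnil Nat) (vcons (Vec Nat 0) 0 (vnil Nat) (vnil (Vec Nat 0))))
observation: contracting a beta-redex first, the term normalizes in 3 steps.


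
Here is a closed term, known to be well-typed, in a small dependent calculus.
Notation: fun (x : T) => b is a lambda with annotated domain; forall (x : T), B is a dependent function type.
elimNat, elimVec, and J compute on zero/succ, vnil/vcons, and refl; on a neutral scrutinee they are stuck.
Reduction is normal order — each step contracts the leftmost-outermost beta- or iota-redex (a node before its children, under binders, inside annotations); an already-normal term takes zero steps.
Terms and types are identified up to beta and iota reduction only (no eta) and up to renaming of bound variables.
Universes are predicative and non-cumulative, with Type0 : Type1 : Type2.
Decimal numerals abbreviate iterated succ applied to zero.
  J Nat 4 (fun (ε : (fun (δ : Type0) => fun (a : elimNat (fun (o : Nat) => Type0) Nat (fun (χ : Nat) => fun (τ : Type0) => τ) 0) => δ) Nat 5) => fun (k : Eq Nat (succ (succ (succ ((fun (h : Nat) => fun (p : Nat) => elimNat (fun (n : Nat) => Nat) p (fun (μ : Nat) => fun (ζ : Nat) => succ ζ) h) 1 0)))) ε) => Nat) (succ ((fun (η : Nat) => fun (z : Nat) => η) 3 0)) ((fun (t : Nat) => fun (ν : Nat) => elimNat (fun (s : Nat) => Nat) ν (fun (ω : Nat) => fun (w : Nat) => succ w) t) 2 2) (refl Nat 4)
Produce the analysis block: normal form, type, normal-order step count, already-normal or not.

normal form:
  4
inferred type:
  Nat
reduction steps (normal order): 3
term was already normal: no
first contracted redex: a J iota-redex


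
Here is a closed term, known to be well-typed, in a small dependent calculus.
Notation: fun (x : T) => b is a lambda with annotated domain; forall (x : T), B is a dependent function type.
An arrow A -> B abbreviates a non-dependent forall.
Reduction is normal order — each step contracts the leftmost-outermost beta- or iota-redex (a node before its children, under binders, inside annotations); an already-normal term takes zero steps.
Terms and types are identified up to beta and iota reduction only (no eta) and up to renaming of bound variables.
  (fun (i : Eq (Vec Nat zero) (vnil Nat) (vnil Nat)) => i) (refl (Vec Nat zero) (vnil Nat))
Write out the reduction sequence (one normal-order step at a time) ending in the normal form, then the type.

normal-order reduction:
  (fun (i : Eq (Vec Nat zero) (vnil Nat) (vnil Nat)) => i) (refl (Vec Nat zero) (vnil Nat))
  ~> refl (Vec Nat zero) (vnil Nat)
the term's type:
  Eq (Vec Nat zero) (vnil Nat) (vnil Nat)


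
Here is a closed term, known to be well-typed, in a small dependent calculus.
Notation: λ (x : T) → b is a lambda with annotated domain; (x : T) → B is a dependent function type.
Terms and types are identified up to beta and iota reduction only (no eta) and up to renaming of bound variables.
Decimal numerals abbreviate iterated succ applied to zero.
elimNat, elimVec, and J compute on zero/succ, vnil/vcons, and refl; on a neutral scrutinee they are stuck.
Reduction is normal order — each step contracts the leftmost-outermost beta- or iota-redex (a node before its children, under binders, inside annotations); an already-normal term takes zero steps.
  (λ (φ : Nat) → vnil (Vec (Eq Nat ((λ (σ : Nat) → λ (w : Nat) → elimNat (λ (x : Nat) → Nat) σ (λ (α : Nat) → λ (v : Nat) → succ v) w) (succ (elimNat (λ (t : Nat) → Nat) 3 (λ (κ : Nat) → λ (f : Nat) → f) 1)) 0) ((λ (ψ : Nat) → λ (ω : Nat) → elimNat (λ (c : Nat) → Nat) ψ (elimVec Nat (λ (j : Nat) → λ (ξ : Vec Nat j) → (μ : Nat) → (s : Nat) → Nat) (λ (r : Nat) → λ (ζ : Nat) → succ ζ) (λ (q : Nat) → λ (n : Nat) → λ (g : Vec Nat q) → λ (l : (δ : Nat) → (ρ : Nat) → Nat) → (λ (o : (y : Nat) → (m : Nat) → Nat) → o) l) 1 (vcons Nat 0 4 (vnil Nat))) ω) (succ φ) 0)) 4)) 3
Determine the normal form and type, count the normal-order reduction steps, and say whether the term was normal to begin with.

normal form:
  vnil (Vec (Eq Nat 4 4) 4)
type:
  Vec (Vec (Eq Nat 4 4) 4) 0
reduction steps (normal order): 11
term was already normal: no
first contracted redex: a beta-redex


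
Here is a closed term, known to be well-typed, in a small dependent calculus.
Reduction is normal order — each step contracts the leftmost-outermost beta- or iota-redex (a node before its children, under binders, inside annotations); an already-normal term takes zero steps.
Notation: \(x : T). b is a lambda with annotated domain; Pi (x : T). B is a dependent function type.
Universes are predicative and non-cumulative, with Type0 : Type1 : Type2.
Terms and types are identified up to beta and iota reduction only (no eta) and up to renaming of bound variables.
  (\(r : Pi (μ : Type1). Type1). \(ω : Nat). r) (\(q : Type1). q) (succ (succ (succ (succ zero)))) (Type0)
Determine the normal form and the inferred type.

resulting normal form:
  Type0
the term's type:
  Type1
observation: reduction starts at a beta-redex, and 3 normal-order steps reach the normal form.


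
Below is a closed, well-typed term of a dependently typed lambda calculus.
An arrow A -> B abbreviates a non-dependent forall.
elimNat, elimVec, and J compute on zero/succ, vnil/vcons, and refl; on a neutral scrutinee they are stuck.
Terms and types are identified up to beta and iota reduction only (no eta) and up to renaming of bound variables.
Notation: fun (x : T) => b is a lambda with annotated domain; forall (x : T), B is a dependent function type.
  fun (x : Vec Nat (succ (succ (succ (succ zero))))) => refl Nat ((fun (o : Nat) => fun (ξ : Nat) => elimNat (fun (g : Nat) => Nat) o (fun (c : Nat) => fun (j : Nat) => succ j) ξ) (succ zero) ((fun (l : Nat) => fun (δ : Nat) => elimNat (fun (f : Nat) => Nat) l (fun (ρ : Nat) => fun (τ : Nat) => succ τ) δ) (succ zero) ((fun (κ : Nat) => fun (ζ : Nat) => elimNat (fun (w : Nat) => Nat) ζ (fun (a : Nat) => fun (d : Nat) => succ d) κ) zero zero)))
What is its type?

type:
  Vec Nat (succ (succ (succ (succ zero)))) -> Eq Nat (succ (succ zero)) (succ (succ zero))


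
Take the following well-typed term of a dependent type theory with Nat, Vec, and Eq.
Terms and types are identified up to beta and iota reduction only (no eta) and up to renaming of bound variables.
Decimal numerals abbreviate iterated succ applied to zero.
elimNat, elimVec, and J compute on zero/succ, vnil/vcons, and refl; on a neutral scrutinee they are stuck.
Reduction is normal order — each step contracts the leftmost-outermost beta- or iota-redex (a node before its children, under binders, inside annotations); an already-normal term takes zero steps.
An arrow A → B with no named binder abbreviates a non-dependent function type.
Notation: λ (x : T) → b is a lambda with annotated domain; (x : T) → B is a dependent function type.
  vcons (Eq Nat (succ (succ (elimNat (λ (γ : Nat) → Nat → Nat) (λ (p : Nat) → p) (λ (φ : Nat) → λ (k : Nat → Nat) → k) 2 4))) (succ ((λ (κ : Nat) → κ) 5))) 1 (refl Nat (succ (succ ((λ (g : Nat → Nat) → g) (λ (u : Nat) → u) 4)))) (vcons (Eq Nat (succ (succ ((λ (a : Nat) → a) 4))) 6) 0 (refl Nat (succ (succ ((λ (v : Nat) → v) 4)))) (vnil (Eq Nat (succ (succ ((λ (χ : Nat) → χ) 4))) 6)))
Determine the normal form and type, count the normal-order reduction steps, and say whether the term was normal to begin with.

normal form:
  vcons (Eq Nat 6 6) 1 (refl Nat 6) (vcons (Eq Nat 6 6) 0 (refl Nat 6) (vnil (Eq Nat 6 6)))
type:
  Vec (Eq Nat 6 6) 2
steps to reach normal form (normal order): 14
already normal: no
first contracted redex: an elimNat iota-redex


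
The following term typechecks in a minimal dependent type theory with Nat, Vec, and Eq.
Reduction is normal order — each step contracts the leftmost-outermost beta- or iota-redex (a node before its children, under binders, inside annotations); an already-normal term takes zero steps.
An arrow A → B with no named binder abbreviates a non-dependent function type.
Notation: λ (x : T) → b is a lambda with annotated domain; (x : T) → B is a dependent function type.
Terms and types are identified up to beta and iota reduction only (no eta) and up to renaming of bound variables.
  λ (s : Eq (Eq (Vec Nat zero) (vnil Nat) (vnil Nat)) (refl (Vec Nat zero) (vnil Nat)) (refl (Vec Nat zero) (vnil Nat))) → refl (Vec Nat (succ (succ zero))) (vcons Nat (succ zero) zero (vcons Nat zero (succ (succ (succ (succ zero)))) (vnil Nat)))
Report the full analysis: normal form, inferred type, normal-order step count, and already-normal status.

normal form:
  λ (s : Eq (Eq (Vec Nat zero) (vnil Nat) (vnil Nat)) (refl (Vec Nat zero) (vnil Nat)) (refl (Vec Nat zero) (vnil Nat))) → refl (Vec Nat (succ (succ zero))) (vcons Nat (succ zero) zero (vcons Nat zero (succ (succ (succ (succ zero)))) (vnil Nat)))
type:
  Eq (Eq (Vec Nat zero) (vnil Nat) (vnil Nat)) (refl (Vec Nat zero) (vnil Nat)) (refl (Vec Nat zero) (vnil Nat)) → Eq (Vec Nat (succ (succ zero))) (vcons Nat (succ zero) zero (vcons Nat zero (succ (succ (succ (succ zero)))) (vnil Nat))) (vcons Nat (succ zero) zero (vcons Nat zero (succ (succ (succ (succ zero)))) (vnil Nat)))
normal-order step count: 0
started in normal form: yes


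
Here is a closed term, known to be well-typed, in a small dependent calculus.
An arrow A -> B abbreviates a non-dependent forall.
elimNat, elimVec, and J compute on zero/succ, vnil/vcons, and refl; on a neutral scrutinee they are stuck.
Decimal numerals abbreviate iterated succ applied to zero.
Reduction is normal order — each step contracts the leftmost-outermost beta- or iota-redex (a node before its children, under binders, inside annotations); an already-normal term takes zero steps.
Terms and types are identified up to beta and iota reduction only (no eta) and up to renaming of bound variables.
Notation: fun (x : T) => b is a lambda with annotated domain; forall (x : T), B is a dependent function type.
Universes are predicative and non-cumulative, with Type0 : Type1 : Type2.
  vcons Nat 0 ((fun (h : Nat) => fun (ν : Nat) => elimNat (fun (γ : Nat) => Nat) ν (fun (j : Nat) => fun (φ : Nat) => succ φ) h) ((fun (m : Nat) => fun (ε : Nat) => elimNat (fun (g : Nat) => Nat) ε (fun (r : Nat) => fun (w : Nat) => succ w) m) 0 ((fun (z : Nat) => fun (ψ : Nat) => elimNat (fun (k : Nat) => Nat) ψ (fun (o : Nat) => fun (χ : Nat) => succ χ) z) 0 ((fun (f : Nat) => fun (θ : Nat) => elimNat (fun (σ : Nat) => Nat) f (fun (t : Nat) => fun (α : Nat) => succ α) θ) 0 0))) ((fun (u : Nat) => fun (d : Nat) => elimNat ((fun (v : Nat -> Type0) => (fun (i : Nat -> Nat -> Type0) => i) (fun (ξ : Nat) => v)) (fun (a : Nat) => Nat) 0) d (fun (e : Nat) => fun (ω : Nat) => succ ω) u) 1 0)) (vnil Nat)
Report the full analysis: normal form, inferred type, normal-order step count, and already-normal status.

reduced normal form:
  vcons Nat 0 1 (vnil Nat)
type:
  Vec Nat 1
normal-order step count: 18
started in normal form: no
first contracted redex: a beta-redex


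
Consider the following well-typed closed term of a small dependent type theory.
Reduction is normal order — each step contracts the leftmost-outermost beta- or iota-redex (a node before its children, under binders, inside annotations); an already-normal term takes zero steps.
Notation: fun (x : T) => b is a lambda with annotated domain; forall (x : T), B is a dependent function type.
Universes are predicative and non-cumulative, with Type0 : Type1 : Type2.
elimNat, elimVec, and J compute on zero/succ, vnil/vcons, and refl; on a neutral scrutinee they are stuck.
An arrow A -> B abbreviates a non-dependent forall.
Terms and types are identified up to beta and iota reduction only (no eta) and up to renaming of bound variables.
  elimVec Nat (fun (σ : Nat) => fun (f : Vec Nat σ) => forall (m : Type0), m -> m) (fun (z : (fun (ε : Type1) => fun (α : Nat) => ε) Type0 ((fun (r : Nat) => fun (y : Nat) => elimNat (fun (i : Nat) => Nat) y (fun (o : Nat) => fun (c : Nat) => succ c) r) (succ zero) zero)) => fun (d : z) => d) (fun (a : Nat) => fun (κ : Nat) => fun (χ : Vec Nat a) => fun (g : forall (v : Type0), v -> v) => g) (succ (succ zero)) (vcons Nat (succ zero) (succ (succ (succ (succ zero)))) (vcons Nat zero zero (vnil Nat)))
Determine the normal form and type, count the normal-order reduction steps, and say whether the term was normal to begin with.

normal form:
  fun (σ : Type0) => fun (f : σ) => f
the term's type:
  forall (σ : Type0), σ -> σ
reduction steps (normal order): 13
started in normal form: no
first redex: an elimVec iota-redex


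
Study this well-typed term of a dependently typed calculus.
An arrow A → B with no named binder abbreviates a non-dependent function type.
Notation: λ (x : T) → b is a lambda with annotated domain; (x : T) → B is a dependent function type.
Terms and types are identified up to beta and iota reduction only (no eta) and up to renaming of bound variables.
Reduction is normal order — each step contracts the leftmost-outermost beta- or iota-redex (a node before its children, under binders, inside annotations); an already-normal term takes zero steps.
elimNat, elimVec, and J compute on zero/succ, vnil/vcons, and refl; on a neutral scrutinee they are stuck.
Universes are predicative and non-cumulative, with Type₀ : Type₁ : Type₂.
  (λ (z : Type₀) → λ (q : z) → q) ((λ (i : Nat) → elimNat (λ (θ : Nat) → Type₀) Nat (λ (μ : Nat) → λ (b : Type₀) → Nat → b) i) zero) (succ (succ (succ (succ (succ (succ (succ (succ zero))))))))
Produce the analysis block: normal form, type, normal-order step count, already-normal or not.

resulting normal form:
  succ (succ (succ (succ (succ (succ (succ (succ zero)))))))
inferred type:
  Nat
normal-order step count: 2
term was already normal: no
first contracted redex: a beta-redex


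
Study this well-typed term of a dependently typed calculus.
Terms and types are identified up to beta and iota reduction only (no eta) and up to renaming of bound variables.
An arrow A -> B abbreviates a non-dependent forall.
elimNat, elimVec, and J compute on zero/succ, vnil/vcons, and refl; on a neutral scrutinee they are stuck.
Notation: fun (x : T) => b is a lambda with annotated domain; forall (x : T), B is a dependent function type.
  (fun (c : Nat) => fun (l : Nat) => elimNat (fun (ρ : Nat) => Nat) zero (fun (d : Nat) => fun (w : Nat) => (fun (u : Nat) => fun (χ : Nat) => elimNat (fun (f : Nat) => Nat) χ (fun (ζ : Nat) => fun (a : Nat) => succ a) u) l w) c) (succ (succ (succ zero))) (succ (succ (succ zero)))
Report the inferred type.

the term's type:
  Nat


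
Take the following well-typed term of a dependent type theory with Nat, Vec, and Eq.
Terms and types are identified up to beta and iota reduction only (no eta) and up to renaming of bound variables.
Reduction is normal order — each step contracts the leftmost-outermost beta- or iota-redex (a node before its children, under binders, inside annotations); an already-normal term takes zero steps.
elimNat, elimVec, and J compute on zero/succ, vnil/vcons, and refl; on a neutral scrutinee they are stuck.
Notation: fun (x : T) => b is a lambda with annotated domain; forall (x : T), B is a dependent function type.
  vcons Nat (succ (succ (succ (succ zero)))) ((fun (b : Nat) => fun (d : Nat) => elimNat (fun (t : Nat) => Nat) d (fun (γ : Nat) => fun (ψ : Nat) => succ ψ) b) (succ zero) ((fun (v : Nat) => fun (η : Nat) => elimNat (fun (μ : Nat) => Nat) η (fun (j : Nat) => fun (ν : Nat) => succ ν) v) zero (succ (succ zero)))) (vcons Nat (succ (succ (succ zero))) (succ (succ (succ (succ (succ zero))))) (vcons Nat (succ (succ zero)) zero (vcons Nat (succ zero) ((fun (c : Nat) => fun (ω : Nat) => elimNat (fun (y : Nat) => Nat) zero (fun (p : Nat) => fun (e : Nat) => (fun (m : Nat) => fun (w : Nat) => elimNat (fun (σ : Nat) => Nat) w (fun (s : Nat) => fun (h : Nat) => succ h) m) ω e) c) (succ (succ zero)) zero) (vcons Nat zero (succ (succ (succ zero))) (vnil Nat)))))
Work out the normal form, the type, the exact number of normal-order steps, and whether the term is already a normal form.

reduced normal form:
  vcons Nat (succ (succ (succ (succ zero)))) (succ (succ (succ zero))) (vcons Nat (succ (succ (succ zero))) (succ (succ (succ (succ (succ zero))))) (vcons Nat (succ (succ zero)) zero (vcons Nat (succ zero) zero (vcons Nat zero (succ (succ (succ zero))) (vnil Nat)))))
the term's type:
  Vec Nat (succ (succ (succ (succ (succ zero)))))
normal-order step count: 24
already normal: no
first contracted redex: a beta-redex


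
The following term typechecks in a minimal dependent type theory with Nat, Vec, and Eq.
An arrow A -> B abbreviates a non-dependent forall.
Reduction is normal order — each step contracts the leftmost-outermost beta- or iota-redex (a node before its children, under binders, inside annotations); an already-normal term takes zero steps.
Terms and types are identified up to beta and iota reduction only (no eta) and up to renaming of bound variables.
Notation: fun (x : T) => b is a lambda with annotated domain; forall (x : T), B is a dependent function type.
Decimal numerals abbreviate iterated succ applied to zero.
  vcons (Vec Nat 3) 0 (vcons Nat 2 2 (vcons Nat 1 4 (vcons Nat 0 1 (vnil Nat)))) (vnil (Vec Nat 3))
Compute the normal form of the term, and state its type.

resulting normal form:
  vcons (Vec Nat 3) 0 (vcons Nat 2 2 (vcons Nat 1 4 (vcons Nat 0 1 (vnil Nat)))) (vnil (Vec Nat 3))
the term's type:
  Vec (Vec Nat 3) 1
observation: the term is already in normal form.


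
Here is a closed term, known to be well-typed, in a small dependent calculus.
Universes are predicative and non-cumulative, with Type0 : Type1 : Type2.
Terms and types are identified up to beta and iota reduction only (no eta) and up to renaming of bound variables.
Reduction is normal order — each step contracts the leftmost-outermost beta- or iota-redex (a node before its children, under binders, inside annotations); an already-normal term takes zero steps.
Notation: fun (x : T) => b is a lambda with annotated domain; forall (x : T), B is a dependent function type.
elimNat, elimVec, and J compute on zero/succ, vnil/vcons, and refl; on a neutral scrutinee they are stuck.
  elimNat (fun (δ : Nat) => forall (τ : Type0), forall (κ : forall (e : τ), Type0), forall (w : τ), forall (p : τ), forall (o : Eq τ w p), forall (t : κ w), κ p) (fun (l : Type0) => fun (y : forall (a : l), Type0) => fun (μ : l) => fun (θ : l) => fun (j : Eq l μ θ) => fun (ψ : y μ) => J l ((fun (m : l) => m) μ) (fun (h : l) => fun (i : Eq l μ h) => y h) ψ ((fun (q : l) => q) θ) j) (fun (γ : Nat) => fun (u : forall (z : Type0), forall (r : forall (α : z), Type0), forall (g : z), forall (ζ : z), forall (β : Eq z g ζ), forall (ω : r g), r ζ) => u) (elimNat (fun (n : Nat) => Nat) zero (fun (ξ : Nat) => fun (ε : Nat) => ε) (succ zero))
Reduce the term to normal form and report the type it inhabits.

normal form:
  fun (δ : Type0) => fun (τ : forall (κ : δ), Type0) => fun (e : δ) => fun (w : δ) => fun (p : Eq δ e w) => fun (o : τ e) => J δ e (fun (t : δ) => fun (l : Eq δ e t) => τ t) o w p
type:
  forall (δ : Type0), forall (τ : forall (κ : δ), Type0), forall (e : δ), forall (w : δ), forall (p : Eq δ e w), forall (o : τ e), τ w
observation: 7 normal-order steps separate the term from its normal form.


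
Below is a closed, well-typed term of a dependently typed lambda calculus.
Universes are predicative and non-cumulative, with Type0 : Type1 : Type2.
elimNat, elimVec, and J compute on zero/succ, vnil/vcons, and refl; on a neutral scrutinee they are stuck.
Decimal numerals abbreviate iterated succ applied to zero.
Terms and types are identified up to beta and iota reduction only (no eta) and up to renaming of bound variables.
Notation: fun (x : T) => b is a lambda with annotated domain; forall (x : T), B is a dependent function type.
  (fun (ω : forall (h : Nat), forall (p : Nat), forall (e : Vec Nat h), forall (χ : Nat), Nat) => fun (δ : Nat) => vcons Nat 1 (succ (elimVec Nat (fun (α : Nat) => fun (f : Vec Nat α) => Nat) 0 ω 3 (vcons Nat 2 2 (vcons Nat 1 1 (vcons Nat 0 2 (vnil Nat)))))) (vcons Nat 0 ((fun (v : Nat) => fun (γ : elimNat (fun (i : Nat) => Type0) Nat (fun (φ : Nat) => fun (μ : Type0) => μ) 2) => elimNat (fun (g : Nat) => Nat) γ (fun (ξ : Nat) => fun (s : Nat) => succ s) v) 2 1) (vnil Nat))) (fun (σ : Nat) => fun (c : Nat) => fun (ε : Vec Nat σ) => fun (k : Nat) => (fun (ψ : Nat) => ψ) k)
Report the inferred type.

type:
  forall (ω : Nat), Vec Nat 2


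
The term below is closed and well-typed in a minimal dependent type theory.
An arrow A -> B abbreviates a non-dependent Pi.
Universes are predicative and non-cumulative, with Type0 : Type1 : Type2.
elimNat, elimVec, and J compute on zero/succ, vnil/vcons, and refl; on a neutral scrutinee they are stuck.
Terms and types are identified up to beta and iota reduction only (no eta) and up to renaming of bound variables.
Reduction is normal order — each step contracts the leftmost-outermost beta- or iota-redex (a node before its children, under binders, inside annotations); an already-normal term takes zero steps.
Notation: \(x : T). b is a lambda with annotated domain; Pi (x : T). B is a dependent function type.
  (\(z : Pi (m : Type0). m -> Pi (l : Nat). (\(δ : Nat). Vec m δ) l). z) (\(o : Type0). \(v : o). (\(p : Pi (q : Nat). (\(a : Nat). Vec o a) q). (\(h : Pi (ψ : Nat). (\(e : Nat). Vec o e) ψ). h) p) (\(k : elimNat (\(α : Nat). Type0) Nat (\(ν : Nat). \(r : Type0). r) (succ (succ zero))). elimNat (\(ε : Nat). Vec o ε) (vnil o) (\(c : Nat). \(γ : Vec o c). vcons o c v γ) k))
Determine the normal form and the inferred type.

reduced normal form:
  \(z : Type0). \(m : z). \(l : Nat). elimNat (\(δ : Nat). Vec z δ) (vnil z) (\(o : Nat). \(v : Vec z o). vcons z o m v) l
type:
  Pi (z : Type0). z -> Pi (m : Nat). Vec z m
observation: the first redex contracted is a beta-redex; the normal form is reached in 10 normal-order steps.


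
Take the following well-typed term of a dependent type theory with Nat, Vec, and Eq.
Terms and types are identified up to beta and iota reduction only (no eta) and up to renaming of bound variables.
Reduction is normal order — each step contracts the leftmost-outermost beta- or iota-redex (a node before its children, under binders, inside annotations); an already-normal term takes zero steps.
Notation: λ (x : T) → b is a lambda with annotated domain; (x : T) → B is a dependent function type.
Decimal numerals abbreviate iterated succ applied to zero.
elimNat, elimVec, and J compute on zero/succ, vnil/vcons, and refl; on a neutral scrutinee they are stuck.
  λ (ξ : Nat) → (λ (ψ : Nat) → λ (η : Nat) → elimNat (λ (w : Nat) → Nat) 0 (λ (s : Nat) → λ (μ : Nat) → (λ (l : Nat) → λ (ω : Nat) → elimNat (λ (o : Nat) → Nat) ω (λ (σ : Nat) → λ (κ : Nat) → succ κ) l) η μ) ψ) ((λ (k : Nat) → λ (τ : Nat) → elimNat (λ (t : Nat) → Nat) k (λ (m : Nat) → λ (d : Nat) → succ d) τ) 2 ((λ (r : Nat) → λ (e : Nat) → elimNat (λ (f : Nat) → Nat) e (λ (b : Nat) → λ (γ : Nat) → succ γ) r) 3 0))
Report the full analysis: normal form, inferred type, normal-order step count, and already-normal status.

normal form:
  λ (ξ : Nat) → λ (ψ : Nat) → elimNat (λ (η : Nat) → Nat) (elimNat (λ (w : Nat) → Nat) (elimNat (λ (s : Nat) → Nat) (elimNat (λ (μ : Nat) → Nat) (elimNat (λ (l : Nat) → Nat) 0 (λ (ω : Nat) → λ (o : Nat) → succ o) ψ) (λ (σ : Nat) → λ (κ : Nat) → succ κ) ψ) (λ (k : Nat) → λ (τ : Nat) → succ τ) ψ) (λ (t : Nat) → λ (m : Nat) → succ m) ψ) (λ (d : Nat) → λ (r : Nat) → succ r) ψ
type:
  (ξ : Nat) → (ψ : Nat) → Nat
steps to reach normal form (normal order): 43
term was already normal: no
first redex: a beta-redex


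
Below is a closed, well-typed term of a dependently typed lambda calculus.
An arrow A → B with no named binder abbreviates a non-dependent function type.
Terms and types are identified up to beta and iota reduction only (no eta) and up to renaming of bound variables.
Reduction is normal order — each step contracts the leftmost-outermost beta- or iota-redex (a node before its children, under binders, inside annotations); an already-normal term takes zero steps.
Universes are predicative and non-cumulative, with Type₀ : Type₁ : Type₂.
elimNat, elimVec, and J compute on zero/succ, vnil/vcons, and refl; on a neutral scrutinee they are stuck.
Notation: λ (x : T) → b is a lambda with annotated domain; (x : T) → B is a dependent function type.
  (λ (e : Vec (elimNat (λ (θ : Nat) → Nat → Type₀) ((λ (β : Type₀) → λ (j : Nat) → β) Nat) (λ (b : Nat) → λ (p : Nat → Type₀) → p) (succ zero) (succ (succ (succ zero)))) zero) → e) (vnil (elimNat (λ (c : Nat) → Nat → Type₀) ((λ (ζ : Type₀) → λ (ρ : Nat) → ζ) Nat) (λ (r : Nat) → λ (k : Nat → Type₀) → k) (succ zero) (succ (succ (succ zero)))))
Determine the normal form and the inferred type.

resulting normal form:
  vnil Nat
the term's type:
  Vec Nat zero
observation: the term reaches its normal form after 7 normal-order steps.
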